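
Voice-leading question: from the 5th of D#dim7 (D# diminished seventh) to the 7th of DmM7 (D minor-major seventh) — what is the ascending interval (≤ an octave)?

D#dim7 (D# diminished seventh) has A as its 5th, and DmM7 (D minor-major seventh) has C# as its 7th.
A up to C# spans 3 letter names and 4 semitones — a major third.

M3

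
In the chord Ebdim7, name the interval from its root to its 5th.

Ebdim7 is spelled Eb, Gb, Bbb, Dbb.
Root = Eb; 5th = Bbb.
From Eb to Bbb: 6 semitones over a fifth = diminished.

diminished 5th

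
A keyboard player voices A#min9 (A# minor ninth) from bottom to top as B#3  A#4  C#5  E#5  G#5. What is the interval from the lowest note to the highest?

minor 13th

The outer voices are B#3 and G#5.
13 letter names make it a thirteenth; at 20 semitones (a half step narrower than major) the quality is minor.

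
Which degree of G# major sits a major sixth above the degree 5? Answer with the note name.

B#

The scale is G# A# B# C# D# E# F##.
The degree 5 is D#; a major sixth above that is B# — scale degree 3.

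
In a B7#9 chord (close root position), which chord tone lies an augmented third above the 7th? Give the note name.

C##

B dominant seventh sharp nine: B–D#–F#–A–C##.
The 7th is A. An augmented third above A is C##.
C## is the chord's 9th.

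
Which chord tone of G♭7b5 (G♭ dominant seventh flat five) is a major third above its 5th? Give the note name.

G♭7b5 is spelled G♭, B♭, D𝄫, F♭.
The 5th is D𝄫. A major third above D𝄫 is F♭.
F♭ is the chord's 7th.

Fb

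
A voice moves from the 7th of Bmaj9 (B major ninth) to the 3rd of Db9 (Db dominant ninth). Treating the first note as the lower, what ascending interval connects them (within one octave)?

diminished sixth

The 7th of Bmaj9 (B major ninth) is A#; the 3rd of Db9 (Db dominant ninth) is F.
A# up to F is 7 semitones, a whole step narrower than a major sixth, so the interval is diminished.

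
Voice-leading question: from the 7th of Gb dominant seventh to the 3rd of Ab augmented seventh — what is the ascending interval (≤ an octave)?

The 7th of Gb dominant seventh is Fb; the 3rd of Ab augmented seventh is C.
From Fb to C: 8 semitones over a fifth = augmented.

augmented fifth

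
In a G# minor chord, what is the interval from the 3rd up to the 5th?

major third

G#min (G# minor) is spelled G#-B-D#.
3rd = B; 5th = D#.
From B to D# is 4 semitones, exactly the major third.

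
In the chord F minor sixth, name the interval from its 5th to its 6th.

major second

Fm6: F, Ab, C, D.
5th = C; 6th = D.
From C to D is 2 semitones, exactly the major second.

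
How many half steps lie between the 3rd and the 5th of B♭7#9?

3

Spelling the chord: B♭–D–F–A♭–C♯.
D to F is a minor third: 3 semitones.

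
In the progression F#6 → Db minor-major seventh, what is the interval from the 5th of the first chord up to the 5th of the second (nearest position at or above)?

diminished sixth

F#6 has C# as its 5th, and Db minor-major seventh has Ab as its 5th.
6 letter names make it a sixth; at 7 semitones (a whole step narrower than major) the quality is diminished.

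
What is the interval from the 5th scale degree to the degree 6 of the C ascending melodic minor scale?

major second

The scale runs C D Eb F G A B.
5th scale degree = G; degree 6 = A.
Counting 2 letters and 2 half steps from G gives a major second.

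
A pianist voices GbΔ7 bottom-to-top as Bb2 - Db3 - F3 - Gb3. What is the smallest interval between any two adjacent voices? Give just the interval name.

minor second

Adjacent intervals: Bb2→Db3 = minor third; Db3→F3 = major third; F3→Gb3 = minor second.
The smallest is F3 to Gb3, a minor second (1 semitone).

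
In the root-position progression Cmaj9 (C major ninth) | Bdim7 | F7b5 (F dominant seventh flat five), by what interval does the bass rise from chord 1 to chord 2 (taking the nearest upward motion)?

The roots are C and B.
C up to B spans 7 letter names and 11 semitones — a major seventh.

M7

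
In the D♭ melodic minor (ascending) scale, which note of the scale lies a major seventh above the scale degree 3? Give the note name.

Eb

The scale is D♭ E♭ F♭ G♭ A♭ B♭ C.
The scale degree 3 is F♭; a major seventh above that is E♭ — scale degree 2.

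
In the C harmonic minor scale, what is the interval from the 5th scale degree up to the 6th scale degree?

minor second

Spelling the C harmonic minor scale: C D Eb F G Ab B.
5th scale degree = G; 6th scale degree = Ab.
2 letter names make it a second; at 1 semitone (a half step narrower than major) the quality is minor.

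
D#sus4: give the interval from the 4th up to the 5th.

The chord tones of D#sus4 (D# sus4) are D# G# A#.
4th = G#; 5th = A#.
From G# to A# is 2 semitones, exactly the major second.

major second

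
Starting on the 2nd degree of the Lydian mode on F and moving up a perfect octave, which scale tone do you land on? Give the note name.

G

The scale is F G A B C D E.
The 2nd degree is G; a perfect octave above that is G — scale degree 2.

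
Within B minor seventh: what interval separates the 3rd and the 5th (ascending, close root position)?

major third

Bm7 is spelled B D F♯ A.
That puts D below F♯.
Counting 3 letters and 4 half steps from D gives a major third.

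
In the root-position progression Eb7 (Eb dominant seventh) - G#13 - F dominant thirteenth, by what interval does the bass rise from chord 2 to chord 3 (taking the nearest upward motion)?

diminished seventh

The roots are G# and F.
G# up to F is 9 semitones, a whole step narrower than a major seventh, so the interval is diminished.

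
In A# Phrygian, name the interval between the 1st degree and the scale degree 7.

minor seventh

A# phrygian: A# B C# D# E# F# G#.
That puts A# below G#.
7 letter names make it a seventh; at 10 semitones (a half step narrower than major) the quality is minor.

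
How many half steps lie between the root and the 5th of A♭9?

7

A♭9 (A♭ dominant ninth): A♭ C E♭ G♭ B♭.
A♭ to E♭ is a perfect fifth: 7 semitones.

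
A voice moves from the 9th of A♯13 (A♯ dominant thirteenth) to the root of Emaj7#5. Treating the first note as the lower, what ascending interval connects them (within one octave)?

diminished 4th

The 9th of A♯13 (A♯ dominant thirteenth) is B♯; the root of Emaj7#5 is E.
B♯ up to E is 4 semitones, a half step narrower than a perfect fourth, so the interval is diminished.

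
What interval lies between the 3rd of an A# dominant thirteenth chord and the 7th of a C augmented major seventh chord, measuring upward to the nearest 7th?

A# dominant thirteenth has C## as its 3rd, and C augmented major seventh has B as its 7th.
C## up to B is 9 semitones, a whole step narrower than a major seventh, so the interval is diminished.

diminished 7th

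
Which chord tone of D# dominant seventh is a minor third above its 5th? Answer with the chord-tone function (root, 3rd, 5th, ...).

7th

The chord tones of D# dominant seventh are D# F## A# C#.
The 5th is A#. A minor third above A# is C#.
C# is the chord's 7th.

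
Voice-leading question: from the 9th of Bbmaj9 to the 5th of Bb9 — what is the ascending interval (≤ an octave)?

Bbmaj9 has C as its 9th, and Bb9 has F as its 5th.
Counting 4 letters and 5 half steps from C gives a perfect fourth.

P4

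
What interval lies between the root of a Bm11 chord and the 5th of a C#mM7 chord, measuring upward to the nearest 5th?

The root of Bm11 is B; the 5th of C#mM7 is G#.
B up to G# spans 6 letter names and 9 semitones — a major sixth.

major sixth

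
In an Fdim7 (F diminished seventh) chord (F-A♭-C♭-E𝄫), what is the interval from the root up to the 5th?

d5

The root is F and the 5th is C♭.
F up to C♭ is 6 semitones, a half step narrower than a perfect fifth, so the interval is diminished.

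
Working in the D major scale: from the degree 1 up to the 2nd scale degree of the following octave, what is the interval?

Spelling the D major scale: D E F# G A B C#.
Degree 1 = D; 2nd degree (up an octave) = E.
Counting 9 letters and 14 half steps from D gives a major ninth.

M9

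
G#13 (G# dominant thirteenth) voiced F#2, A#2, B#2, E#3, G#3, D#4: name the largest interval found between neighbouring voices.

perfect fifth

Adjacent intervals: F#2→A#2 = major third; A#2→B#2 = major second; B#2→E#3 = perfect fourth; E#3→G#3 = minor third; G#3→D#4 = perfect fifth.
The largest is G#3 to D#4, a perfect fifth (7 semitones).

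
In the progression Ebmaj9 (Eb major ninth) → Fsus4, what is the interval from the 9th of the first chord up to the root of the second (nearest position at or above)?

perfect 1st

The 9th of Ebmaj9 (Eb major ninth) is F; the root of Fsus4 is F.
F up to F spans 1 letter names and 0 semitones — a perfect unison.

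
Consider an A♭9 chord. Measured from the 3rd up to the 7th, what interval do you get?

A♭ dominant ninth: A♭–C–E♭–G♭–B♭.
That puts C below G♭.
From C to G♭: 6 semitones over a fifth = diminished.

diminished 5th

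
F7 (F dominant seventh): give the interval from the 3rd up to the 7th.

F7: F-A-C-E♭.
So we need the interval from A up to E♭.
5 letter names make it a fifth; at 6 semitones (a half step narrower than perfect) the quality is diminished.

d5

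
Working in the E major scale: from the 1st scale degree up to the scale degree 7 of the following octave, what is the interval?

E major: E F# G# A B C# D#.
The 1st scale degree is E and the degree 7 (up an octave) is D#.
E up to D# spans 14 letter names and 23 semitones — a major fourteenth.

major 14th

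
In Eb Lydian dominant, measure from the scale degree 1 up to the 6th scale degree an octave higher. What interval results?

The scale runs Eb F G A Bb C Db.
That puts Eb below C.
Eb up to C spans 13 letter names and 21 semitones — a major thirteenth.

major thirteenth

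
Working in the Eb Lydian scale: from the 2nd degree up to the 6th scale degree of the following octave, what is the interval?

Spelling the Eb Lydian scale: Eb F G A Bb C D.
So we need the interval from F up to C.
F up to C spans 12 letter names and 19 semitones — a perfect twelfth.

perfect 12th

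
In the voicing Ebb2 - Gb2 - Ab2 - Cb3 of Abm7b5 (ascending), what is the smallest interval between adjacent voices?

Adjacent intervals: Ebb2→Gb2 = major third; Gb2→Ab2 = major second; Ab2→Cb3 = minor third.
The smallest is Gb2 to Ab2, a major second (2 semitones).

major 2nd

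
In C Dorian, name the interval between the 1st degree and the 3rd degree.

minor third

C dorian: C D E♭ F G A B♭.
That puts C below E♭.
C up to E♭ is 3 semitones, a half step narrower than a major third, so the interval is minor.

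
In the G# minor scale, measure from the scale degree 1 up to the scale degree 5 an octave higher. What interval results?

Spelling the G# minor scale: G# A# B C# D# E F#.
So we need the interval from G# up to D#.
Counting 12 letters and 19 half steps from G# gives a perfect twelfth.

perfect twelfth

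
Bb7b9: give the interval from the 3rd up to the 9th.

d7

Bb7b9: Bb–D–F–Ab–Cb.
The 3rd is D and the 9th is Cb.
From D to Cb: 9 semitones over a seventh = diminished.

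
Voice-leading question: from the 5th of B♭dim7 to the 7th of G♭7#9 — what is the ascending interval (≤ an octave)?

The 5th of B♭dim7 is F♭; the 7th of G♭7#9 is F♭.
From F♭ to F♭ is 0 semitones, exactly the perfect unison.

perfect unison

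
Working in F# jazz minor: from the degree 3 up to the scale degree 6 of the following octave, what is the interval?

Spelling F# jazz minor: F# G# A B C# D# E#.
The degree 3 is A and the 6th degree (up an octave) is D#.
A up to D# is 18 semitones, a half step wider than a perfect eleventh, so the interval is augmented.

augmented eleventh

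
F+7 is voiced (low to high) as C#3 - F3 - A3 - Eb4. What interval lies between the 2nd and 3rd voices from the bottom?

major third

Those voices are F3 and A3.
From F to A is 4 semitones, exactly the major third.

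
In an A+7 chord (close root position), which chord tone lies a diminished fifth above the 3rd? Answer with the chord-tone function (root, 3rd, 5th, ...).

Spelling the chord: A–C♯–E♯–G.
The 3rd is C♯. A diminished fifth above C♯ is G.
G is the chord's 7th.

7th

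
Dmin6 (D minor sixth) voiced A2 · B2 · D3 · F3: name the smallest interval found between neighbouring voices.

major 2nd

Adjacent intervals: A2→B2 = major second; B2→D3 = minor third; D3→F3 = minor third.
The smallest is A2 to B2, a major second (2 semitones).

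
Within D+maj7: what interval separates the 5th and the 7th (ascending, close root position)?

Spelling the chord: D-F#-A#-C#.
5th = A#; 7th = C#.
From A# to C#: 3 semitones over a third = minor.

minor third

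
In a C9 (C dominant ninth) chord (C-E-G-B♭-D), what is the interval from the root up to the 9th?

Root = C; 9th = D.
Counting 9 letters and 14 half steps from C gives a major ninth.

major ninth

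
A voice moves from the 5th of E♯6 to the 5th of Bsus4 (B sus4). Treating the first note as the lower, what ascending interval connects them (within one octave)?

diminished 5th

E♯6 has B♯ as its 5th, and Bsus4 (B sus4) has F♯ as its 5th.
B♯ up to F♯ is 6 semitones, a half step narrower than a perfect fifth, so the interval is diminished.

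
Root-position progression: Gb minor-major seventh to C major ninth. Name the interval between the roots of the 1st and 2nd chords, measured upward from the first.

The roots are Gb and C.
Gb up to C is 6 semitones, a half step wider than a perfect fourth, so the interval is augmented.

augmented 4th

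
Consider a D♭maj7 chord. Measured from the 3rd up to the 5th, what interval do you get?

minor third

D♭Δ7: D♭ F A♭ C.
That puts F below A♭.
3 letter names make it a third; at 3 semitones (a half step narrower than major) the quality is minor.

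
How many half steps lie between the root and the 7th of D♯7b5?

10

Spelling the chord: D♯–F𝄪–A–C♯.
D♯ to C♯ is a minor seventh: 10 semitones.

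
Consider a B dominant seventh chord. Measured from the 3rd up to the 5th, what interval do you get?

Spelling the chord: B-D♯-F♯-A.
So we need the interval from D♯ up to F♯.
D♯ up to F♯ is 3 semitones, a half step narrower than a major third, so the interval is minor.

minor 3rd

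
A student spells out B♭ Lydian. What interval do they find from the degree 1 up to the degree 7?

The scale runs B♭ C D E F G A.
So we need the interval from B♭ up to A.
From B♭ to A is 11 semitones, exactly the major seventh.

major seventh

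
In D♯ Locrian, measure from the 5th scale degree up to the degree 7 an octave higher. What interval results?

major 10th

Spelling D♯ Locrian: D♯ E F♯ G♯ A B C♯.
The 5th scale degree is A and the degree 7 (up an octave) is C♯.
Counting 10 letters and 16 half steps from A gives a major tenth.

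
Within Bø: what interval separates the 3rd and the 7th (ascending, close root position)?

The chord tones of Bø are B, D, F, A.
The 3rd is D and the 7th is A.
From D to A is 7 semitones, exactly the perfect fifth.

perfect fifth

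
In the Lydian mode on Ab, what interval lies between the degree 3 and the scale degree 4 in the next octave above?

Spelling the Lydian mode on Ab: Ab Bb C D Eb F G.
So we need the interval from C up to D.
Counting 9 letters and 14 half steps from C gives a major ninth.

M9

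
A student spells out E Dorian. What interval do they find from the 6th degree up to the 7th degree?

Spelling E Dorian: E F# G A B C# D.
So we need the interval from C# up to D.
2 letter names make it a second; at 1 semitone (a half step narrower than major) the quality is minor.

m2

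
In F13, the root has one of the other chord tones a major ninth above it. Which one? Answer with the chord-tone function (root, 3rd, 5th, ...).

F13: F, A, C, Eb, G, D.
The root is F. A major ninth above F is G.
G is the chord's 9th.

9th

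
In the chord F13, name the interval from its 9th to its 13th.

perfect fifth

F dominant thirteenth: F, A, C, Eb, G, D.
That puts G below D.
Counting 5 letters and 7 half steps from G gives a perfect fifth.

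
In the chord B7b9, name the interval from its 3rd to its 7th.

diminished 5th

The chord tones of B7b9 are B-D♯-F♯-A-C.
So we need the interval from D♯ up to A.
5 letter names make it a fifth; at 6 semitones (a half step narrower than perfect) the quality is diminished.
This 3–7 tritone is the characteristic tension at the heart of the dominant sound.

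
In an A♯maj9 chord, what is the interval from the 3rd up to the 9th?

A♯ major ninth is spelled A♯–C𝄪–E♯–G𝄪–B♯.
3rd = C𝄪; 9th = B♯.
From C𝄪 to B♯: 10 semitones over a seventh = minor.

minor seventh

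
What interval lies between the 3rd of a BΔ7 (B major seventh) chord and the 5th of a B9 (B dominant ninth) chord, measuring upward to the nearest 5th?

minor third

The 3rd of BΔ7 (B major seventh) is D#; the 5th of B9 (B dominant ninth) is F#.
From D# to F#: 3 semitones over a third = minor.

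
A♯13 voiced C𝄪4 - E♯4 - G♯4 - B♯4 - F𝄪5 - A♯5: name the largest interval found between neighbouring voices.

perfect 5th

Adjacent intervals: C𝄪4→E♯4 = minor third; E♯4→G♯4 = minor third; G♯4→B♯4 = major third; B♯4→F𝄪5 = perfect fifth; F𝄪5→A♯5 = minor third.
The largest is B♯4 to F𝄪5, a perfect fifth (7 semitones).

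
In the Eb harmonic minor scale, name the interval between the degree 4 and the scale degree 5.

Eb harmonic minor: Eb F Gb Ab Bb Cb D.
The degree 4 is Ab and the degree 5 is Bb.
Ab up to Bb spans 2 letter names and 2 semitones — a major second.

major second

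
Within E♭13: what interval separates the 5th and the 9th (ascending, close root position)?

E♭13 (E♭ dominant thirteenth) is spelled E♭-G-B♭-D♭-F-C.
The 5th is B♭ and the 9th is F.
B♭ up to F spans 5 letter names and 7 semitones — a perfect fifth.

perfect fifth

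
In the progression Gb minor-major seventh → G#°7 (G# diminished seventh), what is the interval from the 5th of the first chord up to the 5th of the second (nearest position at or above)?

augmented unison

The 5th of Gb minor-major seventh is Db; the 5th of G#°7 (G# diminished seventh) is D.
From Db to D: 1 semitone over a unison = augmented.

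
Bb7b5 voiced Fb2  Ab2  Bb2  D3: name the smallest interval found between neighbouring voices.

M2

Adjacent intervals: Fb2→Ab2 = major third; Ab2→Bb2 = major second; Bb2→D3 = major third.
The smallest is Ab2 to Bb2, a major second (2 semitones).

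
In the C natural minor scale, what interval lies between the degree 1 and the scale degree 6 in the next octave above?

Spelling the C natural minor scale: C D Eb F G Ab Bb.
The degree 1 is C and the 6th scale degree (up an octave) is Ab.
13 letter names make it a thirteenth; at 20 semitones (a half step narrower than major) the quality is minor.

minor 13th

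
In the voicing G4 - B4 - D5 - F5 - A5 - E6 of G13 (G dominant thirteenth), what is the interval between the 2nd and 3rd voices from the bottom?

Those voices are B4 and D5.
3 letter names make it a third; at 3 semitones (a half step narrower than major) the quality is minor.

minor third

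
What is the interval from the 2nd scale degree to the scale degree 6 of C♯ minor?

d5

The scale runs C♯ D♯ E F♯ G♯ A B.
The 2nd scale degree is D♯ and the 6th degree is A.
From D♯ to A: 6 semitones over a fifth = diminished.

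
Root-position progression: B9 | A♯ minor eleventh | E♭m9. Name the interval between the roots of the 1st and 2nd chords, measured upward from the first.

The roots are B and A♯.
From B to A♯ is 11 semitones, exactly the major seventh.

M7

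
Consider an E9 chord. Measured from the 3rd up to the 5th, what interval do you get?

minor 3rd

The chord tones of E dominant ninth are E, G#, B, D, F#.
The 3rd is G# and the 5th is B.
G# up to B is 3 semitones, a half step narrower than a major third, so the interval is minor.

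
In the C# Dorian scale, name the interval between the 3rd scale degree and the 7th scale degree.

P5

Spelling the C# Dorian scale: C# D# E F# G# A# B.
3rd scale degree = E; 7th degree = B.
E up to B spans 5 letter names and 7 semitones — a perfect fifth.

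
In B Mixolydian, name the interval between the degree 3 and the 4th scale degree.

minor second

B mixolydian: B C♯ D♯ E F♯ G♯ A.
So we need the interval from D♯ up to E.
2 letter names make it a second; at 1 semitone (a half step narrower than major) the quality is minor.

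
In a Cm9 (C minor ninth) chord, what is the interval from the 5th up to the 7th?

Cm9: C, E♭, G, B♭, D.
That puts G below B♭.
From G to B♭: 3 semitones over a third = minor.

m3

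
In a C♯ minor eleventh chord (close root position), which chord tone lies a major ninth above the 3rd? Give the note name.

F#

C♯m11: C♯-E-G♯-B-D♯-F♯.
The 3rd is E. A major ninth above E is F♯.
F♯ is the chord's 11th.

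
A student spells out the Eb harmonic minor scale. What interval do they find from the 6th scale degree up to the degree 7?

Spelling the Eb harmonic minor scale: Eb F Gb Ab Bb Cb D.
So we need the interval from Cb up to D.
From Cb to D: 3 semitones over a second = augmented.

augmented second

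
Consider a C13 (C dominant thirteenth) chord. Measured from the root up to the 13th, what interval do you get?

major thirteenth

C13 is spelled C-E-G-Bb-D-A.
So we need the interval from C up to A.
From C to A is 21 semitones, exactly the major thirteenth.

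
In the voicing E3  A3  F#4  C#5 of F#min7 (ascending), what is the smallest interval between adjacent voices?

Adjacent intervals: E3→A3 = perfect fourth; A3→F#4 = major sixth; F#4→C#5 = perfect fifth.
The smallest is E3 to A3, a perfect fourth (5 semitones).

perfect fourth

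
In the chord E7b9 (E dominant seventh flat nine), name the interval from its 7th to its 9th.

E7b9: E–G#–B–D–F.
That puts D below F.
From D to F: 3 semitones over a third = minor.

minor third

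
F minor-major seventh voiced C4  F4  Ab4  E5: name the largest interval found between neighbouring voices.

Adjacent intervals: C4→F4 = perfect fourth; F4→Ab4 = minor third; Ab4→E5 = augmented fifth.
The largest is Ab4 to E5, an augmented fifth (8 semitones).

A5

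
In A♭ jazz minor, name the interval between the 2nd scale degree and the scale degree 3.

minor second

A♭ melodic minor: A♭ B♭ C♭ D♭ E♭ F G.
So we need the interval from B♭ up to C♭.
2 letter names make it a second; at 1 semitone (a half step narrower than major) the quality is minor.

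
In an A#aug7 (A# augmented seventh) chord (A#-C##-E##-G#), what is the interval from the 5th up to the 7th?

That puts E## below G#.
From E## to G#: 2 semitones over a third = diminished.

diminished 3rd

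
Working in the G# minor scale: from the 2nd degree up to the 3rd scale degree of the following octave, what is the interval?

G# natural minor: G# A# B C# D# E F#.
2nd degree = A#; degree 3 (up an octave) = B.
A# up to B is 13 semitones, a half step narrower than a major ninth, so the interval is minor.

m9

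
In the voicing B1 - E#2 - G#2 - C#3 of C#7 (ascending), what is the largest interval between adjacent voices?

Adjacent intervals: B1→E#2 = augmented fourth; E#2→G#2 = minor third; G#2→C#3 = perfect fourth.
The largest is B1 to E#2, an augmented fourth (6 semitones).

augmented fourth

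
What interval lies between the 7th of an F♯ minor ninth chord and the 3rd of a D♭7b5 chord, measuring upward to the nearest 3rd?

F♯ minor ninth has E as its 7th, and D♭7b5 has F as its 3rd.
E up to F is 1 semitone, a half step narrower than a major second, so the interval is minor.

minor second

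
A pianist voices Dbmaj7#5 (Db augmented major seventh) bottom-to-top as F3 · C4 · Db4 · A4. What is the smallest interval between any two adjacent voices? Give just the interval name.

Adjacent intervals: F3→C4 = perfect fifth; C4→Db4 = minor second; Db4→A4 = augmented fifth.
The smallest is C4 to Db4, a minor second (1 semitone).

minor second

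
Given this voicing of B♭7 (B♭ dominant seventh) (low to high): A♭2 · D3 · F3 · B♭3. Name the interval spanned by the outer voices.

major 9th

The outer voices are A♭2 and B♭3.
From A♭ to B♭ is 14 semitones, exactly the major ninth.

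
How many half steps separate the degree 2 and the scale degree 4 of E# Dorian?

3

The scale is E# F## G# A# B# C## D#.
F## up to A# is a minor third — 3 semitones.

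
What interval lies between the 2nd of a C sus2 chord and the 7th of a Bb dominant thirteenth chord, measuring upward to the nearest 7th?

d5

The 2nd of C sus2 is D; the 7th of Bb dominant thirteenth is Ab.
5 letter names make it a fifth; at 6 semitones (a half step narrower than perfect) the quality is diminished.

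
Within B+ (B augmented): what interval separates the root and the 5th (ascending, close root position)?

augmented 5th

Baug is spelled B–D#–F##.
Root = B; 5th = F##.
5 letter names make it a fifth; at 8 semitones (a half step wider than perfect) the quality is augmented.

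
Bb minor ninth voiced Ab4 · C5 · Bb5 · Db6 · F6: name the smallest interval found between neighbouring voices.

Adjacent intervals: Ab4→C5 = major third; C5→Bb5 = minor seventh; Bb5→Db6 = minor third; Db6→F6 = major third.
The smallest is Bb5 to Db6, a minor third (3 semitones).

minor third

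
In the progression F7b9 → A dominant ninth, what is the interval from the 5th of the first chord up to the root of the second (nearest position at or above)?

major sixth

The 5th of F7b9 is C; the root of A dominant ninth is A.
C up to A spans 6 letter names and 9 semitones — a major sixth.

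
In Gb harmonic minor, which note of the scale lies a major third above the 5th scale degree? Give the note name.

The scale is Gb Ab Bbb Cb Db Ebb F.
The 5th scale degree is Db; a major third above that is F — scale degree 7.

F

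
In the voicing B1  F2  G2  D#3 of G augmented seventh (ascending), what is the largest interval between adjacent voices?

Adjacent intervals: B1→F2 = diminished fifth; F2→G2 = major second; G2→D#3 = augmented fifth.
The largest is G2 to D#3, an augmented fifth (8 semitones).

augmented fifth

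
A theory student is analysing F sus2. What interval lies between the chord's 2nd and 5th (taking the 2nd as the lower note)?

The chord tones of Fsus2 are F-G-C.
The 2nd is G and the 5th is C.
Counting 4 letters and 5 half steps from G gives a perfect fourth.

P4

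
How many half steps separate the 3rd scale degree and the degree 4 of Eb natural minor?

The scale is Eb F Gb Ab Bb Cb Db.
Gb up to Ab is a major second — 2 semitones.

2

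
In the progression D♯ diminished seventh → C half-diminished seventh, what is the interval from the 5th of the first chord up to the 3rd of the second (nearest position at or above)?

diminished fifth

The 5th of D♯ diminished seventh is A; the 3rd of C half-diminished seventh is E♭.
From A to E♭: 6 semitones over a fifth = diminished.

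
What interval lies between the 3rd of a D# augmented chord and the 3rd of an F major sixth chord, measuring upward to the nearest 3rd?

d3

D# augmented has F## as its 3rd, and F major sixth has A as its 3rd.
From F## to A: 2 semitones over a third = diminished.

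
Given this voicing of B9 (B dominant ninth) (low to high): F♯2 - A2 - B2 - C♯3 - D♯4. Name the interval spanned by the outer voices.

major 13th

The outer voices are F♯2 and D♯4.
From F♯ to D♯ is 21 semitones, exactly the major thirteenth.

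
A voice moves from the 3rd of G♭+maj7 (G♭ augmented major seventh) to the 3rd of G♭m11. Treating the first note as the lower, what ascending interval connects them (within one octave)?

d8

The 3rd of G♭+maj7 (G♭ augmented major seventh) is B♭; the 3rd of G♭m11 is B𝄫.
B♭ up to B𝄫 is 11 semitones, a half step narrower than a perfect octave, so the interval is diminished.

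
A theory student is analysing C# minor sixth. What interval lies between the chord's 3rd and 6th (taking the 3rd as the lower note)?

augmented fourth

Spelling the chord: C# E G# A#.
So we need the interval from E up to A#.
From E to A#: 6 semitones over a fourth = augmented.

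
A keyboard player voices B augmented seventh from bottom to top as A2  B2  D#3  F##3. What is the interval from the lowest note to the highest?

augmented sixth

The outer voices are A2 and F##3.
From A to F##: 10 semitones over a sixth = augmented.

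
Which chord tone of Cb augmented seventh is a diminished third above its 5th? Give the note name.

Bbb

Cbaug7: Cb-Eb-G-Bbb.
The 5th is G. A diminished third above G is Bbb.
Bbb is the chord's 7th.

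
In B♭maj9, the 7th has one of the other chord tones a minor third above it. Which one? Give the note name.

C

Spelling the chord: B♭-D-F-A-C.
The 7th is A. A minor third above A is C.
C is the chord's 9th.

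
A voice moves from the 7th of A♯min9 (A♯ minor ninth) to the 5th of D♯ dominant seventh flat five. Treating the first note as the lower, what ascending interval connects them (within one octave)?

A♯min9 (A♯ minor ninth) has G♯ as its 7th, and D♯ dominant seventh flat five has A as its 5th.
G♯ up to A is 1 semitone, a half step narrower than a major second, so the interval is minor.

minor second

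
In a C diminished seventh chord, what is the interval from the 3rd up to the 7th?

d5

Spelling the chord: C–E♭–G♭–B𝄫.
That puts E♭ below B𝄫.
5 letter names make it a fifth; at 6 semitones (a half step narrower than perfect) the quality is diminished.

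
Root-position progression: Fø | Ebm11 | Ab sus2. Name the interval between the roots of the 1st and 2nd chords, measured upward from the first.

minor seventh

The roots are F and Eb.
F up to Eb is 10 semitones, a half step narrower than a major seventh, so the interval is minor.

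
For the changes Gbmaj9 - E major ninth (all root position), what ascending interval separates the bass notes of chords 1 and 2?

The roots are Gb and E.
6 letter names make it a sixth; at 10 semitones (a half step wider than major) the quality is augmented.

augmented sixth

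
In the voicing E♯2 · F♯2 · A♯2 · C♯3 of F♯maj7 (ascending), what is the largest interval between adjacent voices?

Adjacent intervals: E♯2→F♯2 = minor second; F♯2→A♯2 = major third; A♯2→C♯3 = minor third.
The largest is F♯2 to A♯2, a major third (4 semitones).

major third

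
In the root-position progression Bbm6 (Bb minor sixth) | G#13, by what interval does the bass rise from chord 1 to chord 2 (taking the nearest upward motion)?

augmented sixth

The roots are Bb and G#.
Bb up to G# is 10 semitones, a half step wider than a major sixth, so the interval is augmented.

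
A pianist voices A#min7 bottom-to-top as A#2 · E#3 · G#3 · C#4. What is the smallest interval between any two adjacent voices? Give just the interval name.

minor 3rd

Adjacent intervals: A#2→E#3 = perfect fifth; E#3→G#3 = minor third; G#3→C#4 = perfect fourth.
The smallest is E#3 to G#3, a minor third (3 semitones).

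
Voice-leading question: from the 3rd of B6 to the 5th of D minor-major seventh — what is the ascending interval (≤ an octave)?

B6 has D# as its 3rd, and D minor-major seventh has A as its 5th.
From D# to A: 6 semitones over a fifth = diminished.

diminished fifth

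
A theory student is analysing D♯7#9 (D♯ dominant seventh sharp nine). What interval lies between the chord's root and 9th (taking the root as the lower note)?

augmented ninth

D♯ dominant seventh sharp nine is spelled D♯, F𝄪, A♯, C♯, E𝄪.
That puts D♯ below E𝄪.
D♯ up to E𝄪 is 15 semitones, a half step wider than a major ninth, so the interval is augmented.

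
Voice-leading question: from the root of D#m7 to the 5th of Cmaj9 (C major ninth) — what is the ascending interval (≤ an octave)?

diminished 4th

D#m7 has D# as its root, and Cmaj9 (C major ninth) has G as its 5th.
D# up to G is 4 semitones, a half step narrower than a perfect fourth, so the interval is diminished.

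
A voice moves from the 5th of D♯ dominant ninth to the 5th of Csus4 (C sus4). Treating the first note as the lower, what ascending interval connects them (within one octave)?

diminished seventh

The 5th of D♯ dominant ninth is A♯; the 5th of Csus4 (C sus4) is G.
From A♯ to G: 9 semitones over a seventh = diminished.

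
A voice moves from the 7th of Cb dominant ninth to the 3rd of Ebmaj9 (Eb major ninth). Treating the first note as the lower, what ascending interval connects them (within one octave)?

Cb dominant ninth has Bbb as its 7th, and Ebmaj9 (Eb major ninth) has G as its 3rd.
From Bbb to G: 10 semitones over a sixth = augmented.

A6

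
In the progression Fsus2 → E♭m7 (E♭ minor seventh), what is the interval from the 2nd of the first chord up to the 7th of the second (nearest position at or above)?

The 2nd of Fsus2 is G; the 7th of E♭m7 (E♭ minor seventh) is D♭.
From G to D♭: 6 semitones over a fifth = diminished.

diminished fifth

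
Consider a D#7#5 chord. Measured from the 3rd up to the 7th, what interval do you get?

D#aug7 is spelled D#–F##–A##–C#.
So we need the interval from F## up to C#.
5 letter names make it a fifth; at 6 semitones (a half step narrower than perfect) the quality is diminished.
That tritone between 3rd and 7th is what gives the dominant seventh its pull toward resolution.

diminished fifth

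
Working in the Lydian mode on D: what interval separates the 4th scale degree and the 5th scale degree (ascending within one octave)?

Spelling the Lydian mode on D: D E F# G# A B C#.
So we need the interval from G# up to A.
2 letter names make it a second; at 1 semitone (a half step narrower than major) the quality is minor.

m2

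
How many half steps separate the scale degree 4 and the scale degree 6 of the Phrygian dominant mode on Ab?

3

The scale is Ab Bbb C Db Eb Fb Gb.
Db up to Fb is a minor third — 3 semitones.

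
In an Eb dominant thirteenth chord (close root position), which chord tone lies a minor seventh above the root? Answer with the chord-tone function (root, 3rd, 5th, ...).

Spelling the chord: Eb–G–Bb–Db–F–C.
The root is Eb. A minor seventh above Eb is Db.
Db is the chord's 7th.

7th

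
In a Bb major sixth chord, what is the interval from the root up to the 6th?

M6

Bb6 is spelled Bb-D-F-G.
Root = Bb; 6th = G.
From Bb to G is 9 semitones, exactly the major sixth.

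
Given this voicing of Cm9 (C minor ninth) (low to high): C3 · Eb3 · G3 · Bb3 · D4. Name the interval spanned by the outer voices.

major ninth

The outer voices are C3 and D4.
From C to D is 14 semitones, exactly the major ninth.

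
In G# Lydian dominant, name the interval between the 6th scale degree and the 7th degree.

G# lydian dominant: G# A# B# C## D# E# F#.
The 6th scale degree is E# and the 7th scale degree is F#.
From E# to F#: 1 semitone over a second = minor.

minor second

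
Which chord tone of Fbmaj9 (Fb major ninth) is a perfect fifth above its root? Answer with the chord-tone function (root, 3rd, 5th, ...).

5th

Spelling the chord: Fb, Ab, Cb, Eb, Gb.
The root is Fb. A perfect fifth above Fb is Cb.
Cb is the chord's 5th.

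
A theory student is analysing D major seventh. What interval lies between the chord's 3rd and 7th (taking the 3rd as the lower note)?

DM7 is spelled D, F#, A, C#.
That puts F# below C#.
Counting 5 letters and 7 half steps from F# gives a perfect fifth.

perfect fifth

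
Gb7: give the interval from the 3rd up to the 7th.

diminished fifth

Gb7: Gb–Bb–Db–Fb.
That puts Bb below Fb.
5 letter names make it a fifth; at 6 semitones (a half step narrower than perfect) the quality is diminished.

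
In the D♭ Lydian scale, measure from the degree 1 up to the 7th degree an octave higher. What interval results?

M14

The scale runs D♭ E♭ F G A♭ B♭ C.
So we need the interval from D♭ up to C.
Counting 14 letters and 23 half steps from D♭ gives a major fourteenth.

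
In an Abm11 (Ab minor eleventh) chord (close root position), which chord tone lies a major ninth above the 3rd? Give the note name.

Db

Abm11 is spelled Ab Cb Eb Gb Bb Db.
The 3rd is Cb. A major ninth above Cb is Db.
Db is the chord's 11th.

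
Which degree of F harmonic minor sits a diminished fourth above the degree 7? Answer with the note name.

The scale is F G A♭ B♭ C D♭ E.
The degree 7 is E; a diminished fourth above that is A♭ — scale degree 3.

Ab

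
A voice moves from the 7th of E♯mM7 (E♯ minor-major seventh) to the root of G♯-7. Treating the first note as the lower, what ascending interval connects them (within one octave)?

The 7th of E♯mM7 (E♯ minor-major seventh) is D𝄪; the root of G♯-7 is G♯.
From D𝄪 to G♯: 4 semitones over a fourth = diminished.

diminished 4th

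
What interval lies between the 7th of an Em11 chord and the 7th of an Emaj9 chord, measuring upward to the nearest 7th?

A1

The 7th of Em11 is D; the 7th of Emaj9 is D♯.
D up to D♯ is 1 semitone, a half step wider than a perfect unison, so the interval is augmented.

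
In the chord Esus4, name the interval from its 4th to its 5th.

Esus4 is spelled E–A–B.
That puts A below B.
Counting 2 letters and 2 half steps from A gives a major second.

major second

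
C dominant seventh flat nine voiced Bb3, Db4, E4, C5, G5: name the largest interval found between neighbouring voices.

Adjacent intervals: Bb3→Db4 = minor third; Db4→E4 = augmented second; E4→C5 = minor sixth; C5→G5 = perfect fifth.
The largest is E4 to C5, a minor sixth (8 semitones).

m6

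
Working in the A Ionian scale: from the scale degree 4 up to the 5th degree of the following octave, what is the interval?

The scale runs A B C# D E F# G#.
That puts D below E.
D up to E spans 9 letter names and 14 semitones — a major ninth.

M9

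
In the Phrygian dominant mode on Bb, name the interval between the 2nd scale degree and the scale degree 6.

Spelling the Phrygian dominant mode on Bb: Bb Cb D Eb F Gb Ab.
The 2nd scale degree is Cb and the scale degree 6 is Gb.
From Cb to Gb is 7 semitones, exactly the perfect fifth.

perfect fifth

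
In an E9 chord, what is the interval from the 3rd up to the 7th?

E9: E G# B D F#.
That puts G# below D.
From G# to D: 6 semitones over a fifth = diminished.

d5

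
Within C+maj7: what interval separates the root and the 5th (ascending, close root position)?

augmented fifth

Spelling the chord: C E G♯ B.
The root is C and the 5th is G♯.
C up to G♯ is 8 semitones, a half step wider than a perfect fifth, so the interval is augmented.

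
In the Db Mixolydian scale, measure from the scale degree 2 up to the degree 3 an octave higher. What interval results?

Spelling the Db Mixolydian scale: Db Eb F Gb Ab Bb Cb.
That puts Eb below F.
Eb up to F spans 9 letter names and 14 semitones — a major ninth.

major 9th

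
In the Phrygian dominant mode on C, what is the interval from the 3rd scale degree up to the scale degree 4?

minor second

Spelling the Phrygian dominant mode on C: C D♭ E F G A♭ B♭.
3rd scale degree = E; degree 4 = F.
2 letter names make it a second; at 1 semitone (a half step narrower than major) the quality is minor.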